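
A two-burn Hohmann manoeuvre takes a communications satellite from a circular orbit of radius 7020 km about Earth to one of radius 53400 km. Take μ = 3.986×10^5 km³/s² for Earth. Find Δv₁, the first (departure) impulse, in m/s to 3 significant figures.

Semi-major axis of the transfer orbit: a_t = (7020 + 53400)/2 = 30210 km.
On the circular orbit at r = 7020 km, v_c = √(μ/r) = 7.5353 km/s.
Vis-viva on the transfer ellipse at r = 7020 km gives v_t = √[μ(2/r − 1/a_t)] = 10.018 km/s.
Δv₁ = |v_t − v_c| = |10.018 − 7.5353| = 2.483 km/s.

Δv₁ = 2480 m/s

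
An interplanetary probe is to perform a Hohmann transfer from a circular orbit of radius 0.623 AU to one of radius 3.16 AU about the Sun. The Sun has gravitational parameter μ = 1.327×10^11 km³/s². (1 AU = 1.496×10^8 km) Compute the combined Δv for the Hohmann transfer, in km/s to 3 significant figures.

In km: r₁ = 0.623 × 1.496×10^8 = 9.32008×10^7 km; r₂ = 3.16 × 1.496×10^8 = 4.72736×10^8 km.
The Hohmann ellipse has a_t = (r₁ + r₂)/2 = 2.829684×10^8 km.
At r₁ the circular-orbit speed is v₁ = √(μ/r₁) = 37.73 km/s.
Transfer-orbit speed at r₁ (vis-viva): v_p = √[μ(2/r₁ − 1/a_t)] = 48.77 km/s.
First burn Δv₁ = |v_p − v₁| = 11.04 km/s.
Circular speed at r₂: v₂ = √(μ/r₂) = 16.754 km/s.
Transfer-orbit speed at r₂: v_a = √[μ(2/r₂ − 1/a_t)] = 9.6154 km/s.
Second burn Δv₂ = |v₂ − v_a| = 7.139 km/s.
Δv = Δv₁ + Δv₂ = 11.04 + 7.139 = 18.18 km/s.

Δv = 18.2 km/s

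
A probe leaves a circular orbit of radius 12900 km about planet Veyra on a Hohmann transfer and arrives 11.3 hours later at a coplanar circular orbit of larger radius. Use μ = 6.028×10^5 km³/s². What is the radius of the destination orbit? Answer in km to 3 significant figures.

r₂ = 80300 km

Transfer time t = 11.3 hours = 40680 s, and t = π√(a_t³/μ).
So a_t = (μ t²/π²)^(1/3) = (6.028×10^5 × (40680)² / π²)^(1/3) = 46581 km.
Since a_t = (r₁ + r₂)/2, r₂ = 2a_t − r₁ = 2×46581 − 12900 = 80262 km.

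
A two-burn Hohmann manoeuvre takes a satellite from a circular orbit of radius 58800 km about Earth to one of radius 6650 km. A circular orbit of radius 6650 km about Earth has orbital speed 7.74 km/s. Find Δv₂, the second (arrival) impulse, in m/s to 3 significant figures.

Δv₂ = 2640 m/s

From the circular-orbit relation v² = μ/r at r = 6650 km: μ = v²r = (7.74)² × 6650 = 3.98386×10^5 km³/s².
Semi-major axis of the transfer orbit: a_t = (58800 + 6650)/2 = 32725 km.
On the circular orbit at r = 6650 km, v_c = √(μ/r) = 7.7400 km/s.
Vis-viva on the transfer ellipse at r = 6650 km gives v_t = √[μ(2/r − 1/a_t)] = 10.375 km/s.
Δv₂ = |v_t − v_c| = |10.375 − 7.7400| = 2.635 km/s.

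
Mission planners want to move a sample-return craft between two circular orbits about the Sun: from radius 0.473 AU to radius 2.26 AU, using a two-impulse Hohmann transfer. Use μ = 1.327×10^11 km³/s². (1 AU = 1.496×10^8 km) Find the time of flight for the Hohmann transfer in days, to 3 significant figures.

In km: r₁ = 0.473 × 1.496×10^8 = 7.07608×10^7 km; r₂ = 2.26 × 1.496×10^8 = 3.38096×10^8 km.
Semi-major axis of the transfer orbit: a_t = (7.07608×10^7 + 3.38096×10^8)/2 = 2.044284×10^8 km.
Half the transfer-orbit period gives t = π√(a_t³/μ) = 2.521×10^7 s.
Converting: 2.521×10^7 s ÷ 86400 s/day = 292 days.

t = 292 days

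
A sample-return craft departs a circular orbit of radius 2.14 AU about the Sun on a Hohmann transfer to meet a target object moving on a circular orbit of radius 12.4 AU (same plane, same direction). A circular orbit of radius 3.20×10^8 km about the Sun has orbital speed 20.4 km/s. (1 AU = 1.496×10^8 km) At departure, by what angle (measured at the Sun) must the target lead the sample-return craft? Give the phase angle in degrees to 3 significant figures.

φ = 99.2°

From the circular-orbit relation v² = μ/r at r = 3.20×10^8 km: μ = v²r = (20.4)² × 3.20×10^8 = 1.33171×10^11 km³/s².
In km: r₁ = 2.14 × 1.496×10^8 = 3.20144×10^8 km; r₂ = 12.4 × 1.496×10^8 = 1.85504×10^9 km.
The Hohmann ellipse has a_t = (r₁ + r₂)/2 = 1.087592×10^9 km.
The half-period of the transfer ellipse is t = π√(a_t³/μ) = 3.087761×10^8 s.
The target's mean motion on its circular orbit is ω₂ = √(μ/r₂³) = 4.567465×10^-9 rad/s.
Angle swept by the target during transfer: ω₂·t = 1.41032 rad = 80.81°.
The sample-return craft traverses 180° on the transfer ellipse, so the target must lead by 180° − 80.81° = 99.2°.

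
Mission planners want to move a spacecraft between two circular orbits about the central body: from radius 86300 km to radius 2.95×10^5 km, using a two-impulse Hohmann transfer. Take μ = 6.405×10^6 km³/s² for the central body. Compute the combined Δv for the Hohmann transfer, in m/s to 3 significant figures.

Transfer-ellipse semi-major axis a_t = (r₁ + r₂)/2 = (86300 + 2.950×10^5)/2 = 1.9065×10^5 km.
At r₁ the circular-orbit speed is v₁ = √(μ/r₁) = 8.6150 km/s.
Transfer-orbit speed at r₁ (vis-viva): v_p = √[μ(2/r₁ − 1/a_t)] = 10.716 km/s.
First burn Δv₁ = |v_p − v₁| = 2.101 km/s.
At r₂, v₂ = √(μ/r₂) = 4.660 km/s.
Transfer-orbit speed at r₂: v_a = √[μ(2/r₂ − 1/a_t)] = 3.135 km/s.
Second burn Δv₂ = |v₂ − v_a| = 1.525 km/s.
Δv = Δv₁ + Δv₂ = 2.101 + 1.525 = 3.626 km/s.

Δv = 3630 m/s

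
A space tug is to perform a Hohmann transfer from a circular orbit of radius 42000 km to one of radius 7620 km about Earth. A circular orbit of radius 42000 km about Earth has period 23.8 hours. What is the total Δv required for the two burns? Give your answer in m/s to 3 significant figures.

Δv = 3550 m/s

From Kepler's third law T² = 4π²r³/μ at r = 42000 km, T = 23.8 hours = 23.8 × 3600 s = 85680 s: μ = 4π²r³/T² = 3.98427×10^5 km³/s².
Semi-major axis of the transfer orbit: a_t = (42000 + 7620)/2 = 24810 km.
Circular speed at r₁: v₁ = √(μ/r₁) = √(3.98427×10^5/42000) = 3.080 km/s.
On the transfer ellipse at r₁, vis-viva gives v_a = √[μ(2/r₁ − 1/a_t)] = 1.707 km/s.
First burn Δv₁ = |v_a − v₁| = 1.373 km/s.
Circular speed at r₂: v₂ = √(μ/r₂) = 7.231 km/s.
Transfer-orbit speed at r₂: v_p = √[μ(2/r₂ − 1/a_t)] = 9.408 km/s.
Second burn Δv₂ = |v₂ − v_p| = 2.177 km/s.
Δv = Δv₁ + Δv₂ = 1.373 + 2.177 = 3.550 km/s.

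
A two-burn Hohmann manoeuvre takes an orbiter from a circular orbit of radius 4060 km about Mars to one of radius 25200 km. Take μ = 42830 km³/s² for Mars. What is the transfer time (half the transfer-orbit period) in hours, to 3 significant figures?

t = 7.46 hours

Semi-major axis of the transfer orbit: a_t = (4060 + 25200)/2 = 14630 km.
Transfer time t = π√(a_t³/μ) = π√((14630)³ / 42830) = 26860 s.
Converting: 26860 s ÷ 3600 s/hour = 7.46 hours.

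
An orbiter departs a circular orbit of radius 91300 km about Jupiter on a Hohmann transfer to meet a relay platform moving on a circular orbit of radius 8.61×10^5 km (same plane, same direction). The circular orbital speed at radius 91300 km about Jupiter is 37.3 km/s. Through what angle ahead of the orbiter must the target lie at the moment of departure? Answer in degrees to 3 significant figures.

φ = 106°

From the circular-orbit relation v² = μ/r at r = 91300 km: μ = v²r = (37.3)² × 91300 = 1.27025×10^8 km³/s².
Transfer-ellipse semi-major axis a_t = (r₁ + r₂)/2 = (91300 + 8.610×10^5)/2 = 4.7615×10^5 km.
The half-period of the transfer ellipse is t = π√(a_t³/μ) = 91580 s.
Target angular speed ω₂ = √(μ/r₂³) = 1.411×10^-5 rad/s.
Angle swept by the target during transfer: ω₂·t = 1.292 rad = 74.03°.
Arrival is 180° from departure on the ellipse, so φ = 180° − 74.03° = 106°.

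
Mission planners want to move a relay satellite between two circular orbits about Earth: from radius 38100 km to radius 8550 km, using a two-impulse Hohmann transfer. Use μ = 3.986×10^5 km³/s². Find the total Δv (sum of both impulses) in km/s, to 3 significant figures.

Semi-major axis of the transfer orbit: a_t = (38100 + 8550)/2 = 23325 km.
At r₁ the circular-orbit speed is v₁ = √(μ/r₁) = 3.234 km/s.
Transfer-orbit speed at r₁ (vis-viva): v_a = √[μ(2/r₁ − 1/a_t)] = 1.958 km/s.
First burn Δv₁ = |v_a − v₁| = 1.276 km/s.
At r₂, v₂ = √(μ/r₂) = 6.82788 km/s.
Transfer-orbit speed at r₂: v_p = √[μ(2/r₂ − 1/a_t)] = 8.72644 km/s.
Second burn Δv₂ = |v₂ − v_p| = 1.899 km/s.
Total Δv = Δv₁ + Δv₂ = 3.175 km/s.

Δv = 3.17 km/s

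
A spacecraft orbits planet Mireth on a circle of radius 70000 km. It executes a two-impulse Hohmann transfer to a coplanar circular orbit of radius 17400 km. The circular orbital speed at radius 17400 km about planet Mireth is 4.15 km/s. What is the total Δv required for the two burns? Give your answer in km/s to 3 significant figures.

From the circular-orbit relation v² = μ/r at r = 17400 km: μ = v²r = (4.15)² × 17400 = 2.99672×10^5 km³/s².
Transfer-ellipse semi-major axis a_t = (r₁ + r₂)/2 = (70000 + 17400)/2 = 43700 km.
Circular speed at r₁: v₁ = √(μ/r₁) = √(2.99672×10^5/70000) = 2.06906 km/s.
Transfer-orbit speed at r₁ (vis-viva): v_a = √[μ(2/r₁ − 1/a_t)] = 1.30559 km/s.
First burn Δv₁ = |v_a − v₁| = 0.76347 km/s.
Circular speed at r₂: v₂ = √(μ/r₂) = 4.1500 km/s.
Transfer-orbit speed at r₂: v_p = √[μ(2/r₂ − 1/a_t)] = 5.2524 km/s.
Second burn Δv₂ = |v₂ − v_p| = 1.1024 km/s.
Total Δv = Δv₁ + Δv₂ = 1.866 km/s.

Δv = 1.87 km/s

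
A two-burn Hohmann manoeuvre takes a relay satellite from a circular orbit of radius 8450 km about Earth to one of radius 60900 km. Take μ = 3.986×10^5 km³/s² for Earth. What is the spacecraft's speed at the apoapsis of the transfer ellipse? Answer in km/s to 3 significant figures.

v = 1.26 km/s

Transfer-ellipse semi-major axis a_t = (r₁ + r₂)/2 = (8450 + 60900)/2 = 34675 km.
At apoapsis, r = 60900 km.
From the vis-viva equation, v = √[μ(2/r − 1/a_t)] = 1.263 km/s.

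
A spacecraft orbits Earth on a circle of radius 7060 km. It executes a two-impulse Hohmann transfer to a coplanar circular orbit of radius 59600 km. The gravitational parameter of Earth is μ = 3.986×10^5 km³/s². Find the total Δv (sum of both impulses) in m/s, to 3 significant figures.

Δv = 3930 m/s

The Hohmann ellipse has a_t = (r₁ + r₂)/2 = 33330 km.
Circular speed at r₁: v₁ = √(μ/r₁) = √(3.986×10^5/7060) = 7.5139 km/s.
Transfer-orbit speed at r₁ (v² = μ(2/r − 1/a)): v_p = √[μ(2/r₁ − 1/a_t)] = 10.048 km/s.
First burn Δv₁ = |v_p − v₁| = 2.534 km/s.
At r₂, v₂ = √(μ/r₂) = 2.586 km/s.
Transfer-orbit speed at r₂: v_a = √[μ(2/r₂ − 1/a_t)] = 1.190 km/s.
Second burn Δv₂ = |v₂ − v_a| = 1.396 km/s.
Total Δv = Δv₁ + Δv₂ = 3.930 km/s.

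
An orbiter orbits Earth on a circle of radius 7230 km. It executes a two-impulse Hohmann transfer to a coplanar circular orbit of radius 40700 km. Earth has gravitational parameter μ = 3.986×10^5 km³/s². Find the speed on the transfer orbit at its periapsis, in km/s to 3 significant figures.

Transfer-ellipse semi-major axis a_t = (r₁ + r₂)/2 = (7230 + 40700)/2 = 23965 km.
At periapsis, r = 7230 km.
Vis-viva: v = √[μ(2/r − 1/a_t)] = √[3.986×10^5 × (2/7230 − 1/23965)] = 9.676 km/s.

v = 9.68 km/s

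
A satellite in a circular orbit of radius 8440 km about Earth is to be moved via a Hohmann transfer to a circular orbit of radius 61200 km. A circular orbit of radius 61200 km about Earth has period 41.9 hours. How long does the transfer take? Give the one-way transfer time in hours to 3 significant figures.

t = 8.99 hours

From Kepler's third law T² = 4π²r³/μ at r = 61200 km, T = 41.9 hours = 41.9 × 3600 s = 1.5084×10^5 s: μ = 4π²r³/T² = 3.97723×10^5 km³/s².
Transfer-ellipse semi-major axis a_t = (r₁ + r₂)/2 = (8440 + 61200)/2 = 34820 km.
Half the transfer-orbit period gives t = π√(a_t³/μ) = 32370 s.
Converting: 32370 s ÷ 3600 s/hour = 8.99 hours.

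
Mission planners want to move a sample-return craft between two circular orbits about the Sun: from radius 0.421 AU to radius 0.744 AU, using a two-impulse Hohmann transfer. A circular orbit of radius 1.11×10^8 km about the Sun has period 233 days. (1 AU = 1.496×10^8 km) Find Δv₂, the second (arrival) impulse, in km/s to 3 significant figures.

Δv₂ = 5.18 km/s

From Kepler's third law T² = 4π²r³/μ at r = 1.11×10^8 km, T = 233 days = 233 × 86400 s = 2.01312×10^7 s: μ = 4π²r³/T² = 1.33226×10^11 km³/s².
In km: r₁ = 0.421 × 1.496×10^8 = 6.29816×10^7 km; r₂ = 0.744 × 1.496×10^8 = 1.113024×10^8 km.
The Hohmann ellipse has a_t = (r₁ + r₂)/2 = 8.7142×10^7 km.
On the circular orbit at r = 1.113024×10^8 km, v_c = √(μ/r) = 34.5973 km/s.
Vis-viva on the transfer ellipse at r = 1.113024×10^8 km gives v_t = √[μ(2/r − 1/a_t)] = 29.4127 km/s.
Δv₂ = |v_t − v_c| = |29.4127 − 34.5973| = 5.185 km/s.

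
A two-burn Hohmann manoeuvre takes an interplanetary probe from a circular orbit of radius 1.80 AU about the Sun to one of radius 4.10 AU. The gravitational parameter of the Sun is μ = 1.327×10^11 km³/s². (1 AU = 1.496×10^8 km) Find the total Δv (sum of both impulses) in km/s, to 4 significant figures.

Δv = 7.191 km/s

In km: r₁ = 1.80 × 1.496×10^8 = 2.6928×10^8 km; r₂ = 4.10 × 1.496×10^8 = 6.1336×10^8 km.
Transfer-ellipse semi-major axis a_t = (r₁ + r₂)/2 = (2.6928×10^8 + 6.1336×10^8)/2 = 4.4132×10^8 km.
Circular speed at r₁: v₁ = √(μ/r₁) = √(1.327×10^11/2.6928×10^8) = 22.199 km/s.
On the transfer ellipse at r₁, vis-viva equation gives v_p = √[μ(2/r₁ − 1/a_t)] = 26.171 km/s.
First burn Δv₁ = |v_p − v₁| = 3.972 km/s.
Circular speed at r₂: v₂ = √(μ/r₂) = 14.709 km/s.
Transfer-orbit speed at r₂: v_a = √[μ(2/r₂ − 1/a_t)] = 11.490 km/s.
Second burn Δv₂ = |v₂ − v_a| = 3.219 km/s.
Total Δv = Δv₁ + Δv₂ = 7.191 km/s.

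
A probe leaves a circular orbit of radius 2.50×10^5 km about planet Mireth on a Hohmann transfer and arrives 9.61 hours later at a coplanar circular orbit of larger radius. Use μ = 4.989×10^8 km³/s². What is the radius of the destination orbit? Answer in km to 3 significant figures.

r₂ = 5.35×10^5 km

Transfer time t = 9.61 hours = 34596 s, and t = π√(a_t³/μ).
So a_t = (μ t²/π²)^(1/3) = (4.989×10^8 × (34596)² / π²)^(1/3) = 3.9257×10^5 km.
Since a_t = (r₁ + r₂)/2, r₂ = 2a_t − r₁ = 2×3.9257×10^5 − 2.500×10^5 = 5.3514×10^5 km.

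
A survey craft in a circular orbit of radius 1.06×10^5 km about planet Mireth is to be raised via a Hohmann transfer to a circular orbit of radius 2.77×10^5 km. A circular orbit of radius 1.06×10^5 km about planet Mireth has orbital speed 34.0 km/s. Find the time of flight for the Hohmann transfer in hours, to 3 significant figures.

From the circular-orbit relation v² = μ/r at r = 1.06×10^5 km: μ = v²r = (34.0)² × 1.06×10^5 = 1.22536×10^8 km³/s².
Semi-major axis of the transfer orbit: a_t = (1.060×10^5 + 2.770×10^5)/2 = 1.915×10^5 km.
Half the transfer-orbit period gives t = π√(a_t³/μ) = 23780 s.
Converting: 23780 s ÷ 3600 s/hour = 6.61 hours.

t = 6.61 hours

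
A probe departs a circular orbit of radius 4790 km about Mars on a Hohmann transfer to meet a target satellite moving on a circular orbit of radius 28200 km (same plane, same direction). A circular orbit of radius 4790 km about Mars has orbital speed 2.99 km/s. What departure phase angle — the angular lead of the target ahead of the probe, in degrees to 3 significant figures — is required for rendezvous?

φ = 99.5°

From the circular-orbit relation v² = μ/r at r = 4790 km: μ = v²r = (2.99)² × 4790 = 42823.1 km³/s².
Semi-major axis of the transfer orbit: a_t = (4790 + 28200)/2 = 16495 km.
Transfer time t = π√(a_t³/μ) = 32160 s.
Target angular speed ω₂ = √(μ/r₂³) = 4.370×10^-5 rad/s.
Angle swept by the target during transfer: ω₂·t = 1.4054 rad = 80.52°.
Arrival is 180° from departure on the ellipse, so φ = 180° − 80.52° = 99.5°.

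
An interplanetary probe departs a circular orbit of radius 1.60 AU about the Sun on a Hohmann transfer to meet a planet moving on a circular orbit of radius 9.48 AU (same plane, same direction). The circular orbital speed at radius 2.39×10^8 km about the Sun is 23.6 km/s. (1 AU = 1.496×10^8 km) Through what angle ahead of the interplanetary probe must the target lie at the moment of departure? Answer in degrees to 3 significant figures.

From the circular-orbit relation v² = μ/r at r = 2.39×10^8 km: μ = v²r = (23.6)² × 2.39×10^8 = 1.33113×10^11 km³/s².
In km: r₁ = 1.60 × 1.496×10^8 = 2.3936×10^8 km; r₂ = 9.48 × 1.496×10^8 = 1.418208×10^9 km.
The Hohmann ellipse has a_t = (r₁ + r₂)/2 = 8.28784×10^8 km.
The half-period of the transfer ellipse is t = π√(a_t³/μ) = 2.0545×10^8 s.
Target angular speed ω₂ = √(μ/r₂³) = 6.8313×10^-9 rad/s.
Angle swept by the target during transfer: ω₂·t = 1.4035 rad = 80.41°.
The interplanetary probe traverses 180° on the transfer ellipse, so the target must lead by 180° − 80.41° = 99.6°.

φ = 99.6°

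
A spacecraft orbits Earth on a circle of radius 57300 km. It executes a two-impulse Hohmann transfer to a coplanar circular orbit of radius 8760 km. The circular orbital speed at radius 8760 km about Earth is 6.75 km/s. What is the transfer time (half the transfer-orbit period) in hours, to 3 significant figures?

t = 8.29 hours

From the circular-orbit relation v² = μ/r at r = 8760 km: μ = v²r = (6.75)² × 8760 = 3.99128×10^5 km³/s².
Semi-major axis of the transfer orbit: a_t = (57300 + 8760)/2 = 33030 km.
By Kepler's third law the transfer-orbit period is T = 2π√(a_t³/μ), so t = T/2 = 29850 s.
Converting: 29850 s ÷ 3600 s/hour = 8.29 hours.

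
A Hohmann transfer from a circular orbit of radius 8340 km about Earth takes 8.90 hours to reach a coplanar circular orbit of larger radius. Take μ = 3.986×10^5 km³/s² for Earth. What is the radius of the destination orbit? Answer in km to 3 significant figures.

Transfer time t = 8.90 hours = 32040 s, and t = π√(a_t³/μ).
So a_t = (μ t²/π²)^(1/3) = (3.986×10^5 × (32040)² / π²)^(1/3) = 34610 km.
Since a_t = (r₁ + r₂)/2, r₂ = 2a_t − r₁ = 2×34610 − 8340 = 60880 km.

r₂ = 60900 km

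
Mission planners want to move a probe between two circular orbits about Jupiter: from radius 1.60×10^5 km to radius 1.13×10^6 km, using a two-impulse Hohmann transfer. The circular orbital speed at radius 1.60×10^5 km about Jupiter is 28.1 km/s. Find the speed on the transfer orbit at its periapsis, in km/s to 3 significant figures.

v = 37.2 km/s

From the circular-orbit relation v² = μ/r at r = 1.60×10^5 km: μ = v²r = (28.1)² × 1.60×10^5 = 1.26338×10^8 km³/s².
The Hohmann ellipse has a_t = (r₁ + r₂)/2 = 6.450×10^5 km.
At periapsis, r = 1.600×10^5 km.
Applying v² = μ(2/r − 1/a_t): v = 37.19 km/s.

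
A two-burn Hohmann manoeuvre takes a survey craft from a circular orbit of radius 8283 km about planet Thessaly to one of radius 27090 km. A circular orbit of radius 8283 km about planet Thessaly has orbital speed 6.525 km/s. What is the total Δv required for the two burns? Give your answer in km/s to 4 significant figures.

Δv = 2.689 km/s

From the circular-orbit relation v² = μ/r at r = 8283 km: μ = v²r = (6.525)² × 8283 = 3.52654×10^5 km³/s².
Semi-major axis of the transfer orbit: a_t = (8283 + 27090)/2 = 17686.5 km.
Circular speed at r₁: v₁ = √(μ/r₁) = √(3.52654×10^5/8283) = 6.525 km/s.
Transfer-orbit speed at r₁ (vis-viva equation): v_p = √[μ(2/r₁ − 1/a_t)] = 8.075 km/s.
First burn Δv₁ = |v_p − v₁| = 1.550 km/s.
Circular speed at r₂: v₂ = √(μ/r₂) = 3.608 km/s.
Transfer-orbit speed at r₂: v_a = √[μ(2/r₂ − 1/a_t)] = 2.469 km/s.
Second burn Δv₂ = |v₂ − v_a| = 1.139 km/s.
Total Δv = Δv₁ + Δv₂ = 2.689 km/s.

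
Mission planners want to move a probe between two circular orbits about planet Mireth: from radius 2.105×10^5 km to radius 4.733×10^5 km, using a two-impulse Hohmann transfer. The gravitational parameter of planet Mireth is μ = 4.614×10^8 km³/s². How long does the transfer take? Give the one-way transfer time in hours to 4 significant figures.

Transfer-ellipse semi-major axis a_t = (r₁ + r₂)/2 = (2.105×10^5 + 4.733×10^5)/2 = 3.419×10^5 km.
Transfer time t = π√(a_t³/μ) = π√((3.419×10^5)³ / 4.614×10^8) = 29240 s.
Converting: 29240 s ÷ 3600 s/hour = 8.122 hours.

t = 8.122 hours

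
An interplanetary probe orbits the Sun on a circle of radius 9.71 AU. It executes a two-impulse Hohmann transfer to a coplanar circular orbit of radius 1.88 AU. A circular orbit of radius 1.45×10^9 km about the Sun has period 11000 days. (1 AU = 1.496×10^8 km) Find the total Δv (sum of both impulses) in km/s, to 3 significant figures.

From Kepler's third law T² = 4π²r³/μ at r = 1.45×10^9 km, T = 11000 days = 11000 × 86400 s = 9.504×10^8 s: μ = 4π²r³/T² = 1.33245×10^11 km³/s².
In km: r₁ = 9.71 × 1.496×10^8 = 1.452616×10^9 km; r₂ = 1.88 × 1.496×10^8 = 2.81248×10^8 km.
Semi-major axis of the transfer orbit: a_t = (1.452616×10^9 + 2.81248×10^8)/2 = 8.66932×10^8 km.
Circular speed at r₁: v₁ = √(μ/r₁) = √(1.33245×10^11/1.452616×10^9) = 9.577 km/s.
On the transfer ellipse at r₁, v² = μ(2/r − 1/a) gives v_a = √[μ(2/r₁ − 1/a_t)] = 5.455 km/s.
First burn Δv₁ = |v_a − v₁| = 4.122 km/s.
Circular speed at r₂: v₂ = √(μ/r₂) = 21.766 km/s.
Transfer-orbit speed at r₂: v_p = √[μ(2/r₂ − 1/a_t)] = 28.175 km/s.
Second burn Δv₂ = |v₂ − v_p| = 6.409 km/s.
Δv = Δv₁ + Δv₂ = 4.122 + 6.409 = 10.53 km/s.

Δv = 10.5 km/s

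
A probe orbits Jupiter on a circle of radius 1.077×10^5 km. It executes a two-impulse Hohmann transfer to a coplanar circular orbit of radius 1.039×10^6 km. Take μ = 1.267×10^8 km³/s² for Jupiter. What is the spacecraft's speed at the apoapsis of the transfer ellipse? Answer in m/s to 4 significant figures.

Semi-major axis of the transfer orbit: a_t = (1.077×10^5 + 1.039×10^6)/2 = 5.7335×10^5 km.
At apoapsis, r = 1.039×10^6 km.
Applying v² = μ(2/r − 1/a_t): v = 4.786 km/s.

v = 4786 m/s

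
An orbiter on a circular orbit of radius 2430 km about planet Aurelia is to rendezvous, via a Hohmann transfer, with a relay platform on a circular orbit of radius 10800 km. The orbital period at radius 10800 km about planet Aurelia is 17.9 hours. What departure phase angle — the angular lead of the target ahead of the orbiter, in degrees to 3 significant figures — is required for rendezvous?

From Kepler's third law T² = 4π²r³/μ at r = 10800 km, T = 17.9 hours = 17.9 × 3600 s = 64440 s: μ = 4π²r³/T² = 11976.2 km³/s².
The Hohmann ellipse has a_t = (r₁ + r₂)/2 = 6615 km.
Transfer time t = π√(a_t³/μ) = 15445 s.
The target's mean motion on its circular orbit is ω₂ = √(μ/r₂³) = 9.7504×10^-5 rad/s.
Angle swept by the target during transfer: ω₂·t = 1.5059 rad = 86.28°.
Arrival is 180° from departure on the ellipse, so φ = 180° − 86.28° = 93.7°.

φ = 93.7°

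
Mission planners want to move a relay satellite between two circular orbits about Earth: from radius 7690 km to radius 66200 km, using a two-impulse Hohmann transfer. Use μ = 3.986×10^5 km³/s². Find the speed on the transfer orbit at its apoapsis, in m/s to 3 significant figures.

v = 1120 m/s

The Hohmann ellipse has a_t = (r₁ + r₂)/2 = 36945 km.
At apoapsis, r = 66200 km.
Vis-viva: v = √[μ(2/r − 1/a_t)] = √[3.986×10^5 × (2/66200 − 1/36945)] = 1.120 km/s.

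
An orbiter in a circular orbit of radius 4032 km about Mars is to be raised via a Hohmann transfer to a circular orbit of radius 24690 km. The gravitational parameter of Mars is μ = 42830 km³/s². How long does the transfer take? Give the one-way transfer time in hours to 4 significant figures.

t = 7.257 hours

Semi-major axis of the transfer orbit: a_t = (4032 + 24690)/2 = 14361 km.
By Kepler's third law the transfer-orbit period is T = 2π√(a_t³/μ), so t = T/2 = 26125 s.
Converting: 26125 s ÷ 3600 s/hour = 7.257 hours.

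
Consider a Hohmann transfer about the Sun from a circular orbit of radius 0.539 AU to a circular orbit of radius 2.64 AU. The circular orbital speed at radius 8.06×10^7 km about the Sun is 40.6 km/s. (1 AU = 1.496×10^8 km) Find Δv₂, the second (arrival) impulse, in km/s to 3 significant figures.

From the circular-orbit relation v² = μ/r at r = 8.06×10^7 km: μ = v²r = (40.6)² × 8.06×10^7 = 1.32858×10^11 km³/s².
In km: r₁ = 0.539 × 1.496×10^8 = 8.06344×10^7 km; r₂ = 2.64 × 1.496×10^8 = 3.94944×10^8 km.
Transfer-ellipse semi-major axis a_t = (r₁ + r₂)/2 = (8.06344×10^7 + 3.94944×10^8)/2 = 2.377892×10^8 km.
On the circular orbit at r = 3.94944×10^8 km, v_c = √(μ/r) = 18.341 km/s.
Transfer-orbit speed at the same r (vis-viva, a = a_t): v_t = √[μ(2/r − 1/a_t)] = 10.680 km/s.
Δv₂ = |v_t − v_c| = |10.680 − 18.341| = 7.661 km/s.

Δv₂ = 7.66 km/s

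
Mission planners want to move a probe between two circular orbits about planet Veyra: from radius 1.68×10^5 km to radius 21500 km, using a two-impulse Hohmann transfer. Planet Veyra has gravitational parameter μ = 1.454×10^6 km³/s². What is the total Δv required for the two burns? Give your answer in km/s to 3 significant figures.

Transfer-ellipse semi-major axis a_t = (r₁ + r₂)/2 = (1.680×10^5 + 21500)/2 = 94750 km.
At r₁ the circular-orbit speed is v₁ = √(μ/r₁) = 2.9419 km/s.
Transfer-orbit speed at r₁ (vis-viva equation): v_a = √[μ(2/r₁ − 1/a_t)] = 1.4014 km/s.
First burn Δv₁ = |v_a − v₁| = 1.5405 km/s.
At r₂, v₂ = √(μ/r₂) = 8.223619 km/s.
Transfer-orbit speed at r₂: v_p = √[μ(2/r₂ − 1/a_t)] = 10.95035 km/s.
Second burn Δv₂ = |v₂ − v_p| = 2.7267 km/s.
Δv = Δv₁ + Δv₂ = 1.5405 + 2.7267 = 4.267 km/s.

Δv = 4.27 km/s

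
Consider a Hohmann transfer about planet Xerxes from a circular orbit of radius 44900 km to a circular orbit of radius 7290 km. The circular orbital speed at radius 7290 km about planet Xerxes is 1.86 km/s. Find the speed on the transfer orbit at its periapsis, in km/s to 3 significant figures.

v = 2.44 km/s

From the circular-orbit relation v² = μ/r at r = 7290 km: μ = v²r = (1.86)² × 7290 = 25220.5 km³/s².
The Hohmann ellipse has a_t = (r₁ + r₂)/2 = 26095 km.
At periapsis, r = 7290 km.
Applying v² = μ(2/r − 1/a_t): v = 2.440 km/s.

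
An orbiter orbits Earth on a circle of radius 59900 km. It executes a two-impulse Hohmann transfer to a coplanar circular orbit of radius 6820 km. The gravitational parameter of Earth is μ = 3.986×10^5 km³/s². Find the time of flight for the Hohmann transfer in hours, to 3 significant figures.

Semi-major axis of the transfer orbit: a_t = (59900 + 6820)/2 = 33360 km.
By Kepler's third law the transfer-orbit period is T = 2π√(a_t³/μ), so t = T/2 = 30320 s.
Converting: 30320 s ÷ 3600 s/hour = 8.42 hours.

t = 8.42 hours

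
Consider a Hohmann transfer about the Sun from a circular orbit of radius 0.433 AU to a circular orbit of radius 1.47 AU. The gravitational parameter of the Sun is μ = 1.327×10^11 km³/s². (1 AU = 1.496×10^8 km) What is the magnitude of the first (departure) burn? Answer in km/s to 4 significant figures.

Δv₁ = 11.00 km/s

In km: r₁ = 0.433 × 1.496×10^8 = 6.47768×10^7 km; r₂ = 1.47 × 1.496×10^8 = 2.19912×10^8 km.
Semi-major axis of the transfer orbit: a_t = (6.47768×10^7 + 2.19912×10^8)/2 = 1.423444×10^8 km.
Circular speed at r = 6.47768×10^7 km: v_c = √(μ/r) = 45.26 km/s.
Transfer-orbit speed at the same r (vis-viva, a = a_t): v_t = √[μ(2/r − 1/a_t)] = 56.26 km/s.
Δv₁ = |v_t − v_c| = |56.26 − 45.26| = 11.00 km/s.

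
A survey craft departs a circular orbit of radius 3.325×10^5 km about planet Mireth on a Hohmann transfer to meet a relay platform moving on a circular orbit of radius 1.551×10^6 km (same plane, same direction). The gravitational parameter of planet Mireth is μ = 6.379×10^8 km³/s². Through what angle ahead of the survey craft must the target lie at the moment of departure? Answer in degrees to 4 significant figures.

The Hohmann ellipse has a_t = (r₁ + r₂)/2 = 9.4175×10^5 km.
The half-period of the transfer ellipse is t = π√(a_t³/μ) = 1.13678×10^5 s.
The target's mean motion on its circular orbit is ω₂ = √(μ/r₂³) = 1.30755×10^-5 rad/s.
Angle swept by the target during transfer: ω₂·t = 1.4864 rad = 85.16°.
Arrival is 180° from departure on the ellipse, so φ = 180° − 85.16° = 94.84°.

φ = 94.84°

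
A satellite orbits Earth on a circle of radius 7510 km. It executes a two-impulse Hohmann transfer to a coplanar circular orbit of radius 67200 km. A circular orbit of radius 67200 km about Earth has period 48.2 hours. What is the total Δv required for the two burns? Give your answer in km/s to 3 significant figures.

From Kepler's third law T² = 4π²r³/μ at r = 67200 km, T = 48.2 hours = 48.2 × 3600 s = 1.7352×10^5 s: μ = 4π²r³/T² = 3.97895×10^5 km³/s².
Semi-major axis of the transfer orbit: a_t = (7510 + 67200)/2 = 37355 km.
Circular speed at r₁: v₁ = √(μ/r₁) = √(3.97895×10^5/7510) = 7.279 km/s.
On the transfer ellipse at r₁, vis-viva equation gives v_p = √[μ(2/r₁ − 1/a_t)] = 9.763 km/s.
First burn Δv₁ = |v_p − v₁| = 2.484 km/s.
Circular speed at r₂: v₂ = √(μ/r₂) = 2.433 km/s.
Transfer-orbit speed at r₂: v_a = √[μ(2/r₂ − 1/a_t)] = 1.091 km/s.
Second burn Δv₂ = |v₂ − v_a| = 1.342 km/s.
Total Δv = Δv₁ + Δv₂ = 3.826 km/s.

Δv = 3.83 km/s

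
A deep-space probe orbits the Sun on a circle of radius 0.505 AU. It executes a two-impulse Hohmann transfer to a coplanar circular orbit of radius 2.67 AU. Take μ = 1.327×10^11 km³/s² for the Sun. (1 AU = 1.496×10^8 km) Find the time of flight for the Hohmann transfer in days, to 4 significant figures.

t = 365.3 days

In km: r₁ = 0.505 × 1.496×10^8 = 7.5548×10^7 km; r₂ = 2.67 × 1.496×10^8 = 3.99432×10^8 km.
Semi-major axis of the transfer orbit: a_t = (7.5548×10^7 + 3.99432×10^8)/2 = 2.3749×10^8 km.
By Kepler's third law the transfer-orbit period is T = 2π√(a_t³/μ), so t = T/2 = 3.156×10^7 s.
Converting: 3.156×10^7 s ÷ 86400 s/day = 365.3 days.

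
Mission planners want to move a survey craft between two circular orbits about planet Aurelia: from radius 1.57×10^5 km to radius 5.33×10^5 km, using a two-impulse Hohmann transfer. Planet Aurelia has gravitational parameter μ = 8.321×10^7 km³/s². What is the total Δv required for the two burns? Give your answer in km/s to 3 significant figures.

Δv = 9.66 km/s

The Hohmann ellipse has a_t = (r₁ + r₂)/2 = 3.450×10^5 km.
At r₁ the circular-orbit speed is v₁ = √(μ/r₁) = 23.022 km/s.
On the transfer ellipse at r₁, v² = μ(2/r − 1/a) gives v_p = √[μ(2/r₁ − 1/a_t)] = 28.615 km/s.
First burn Δv₁ = |v_p − v₁| = 5.593 km/s.
At r₂, v₂ = √(μ/r₂) = 12.495 km/s.
Transfer-orbit speed at r₂: v_a = √[μ(2/r₂ − 1/a_t)] = 8.4288 km/s.
Second burn Δv₂ = |v₂ − v_a| = 4.066 km/s.
Total Δv = Δv₁ + Δv₂ = 9.659 km/s.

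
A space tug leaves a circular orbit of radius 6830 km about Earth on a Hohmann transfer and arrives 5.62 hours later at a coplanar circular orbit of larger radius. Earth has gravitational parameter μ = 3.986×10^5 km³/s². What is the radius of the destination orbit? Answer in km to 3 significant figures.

r₂ = 44100 km

Transfer time t = 5.62 hours = 20232 s, and t = π√(a_t³/μ).
So a_t = (μ t²/π²)^(1/3) = (3.986×10^5 × (20232)² / π²)^(1/3) = 25474 km.
Since a_t = (r₁ + r₂)/2, r₂ = 2a_t − r₁ = 2×25474 − 6830 = 44118 km.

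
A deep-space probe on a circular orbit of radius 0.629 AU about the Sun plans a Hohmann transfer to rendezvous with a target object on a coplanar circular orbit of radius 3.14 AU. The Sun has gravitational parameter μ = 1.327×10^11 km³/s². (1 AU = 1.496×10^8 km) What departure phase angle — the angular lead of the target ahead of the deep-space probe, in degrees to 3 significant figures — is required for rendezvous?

In km: r₁ = 0.629 × 1.496×10^8 = 9.40984×10^7 km; r₂ = 3.14 × 1.496×10^8 = 4.69744×10^8 km.
Transfer-ellipse semi-major axis a_t = (r₁ + r₂)/2 = (9.40984×10^7 + 4.69744×10^8)/2 = 2.819212×10^8 km.
Transfer time t = π√(a_t³/μ) = 4.08231×10^7 s.
The target's mean motion on its circular orbit is ω₂ = √(μ/r₂³) = 3.57803×10^-8 rad/s.
Angle swept by the target during transfer: ω₂·t = 1.4607 rad = 83.69°.
The deep-space probe traverses 180° on the transfer ellipse, so the target must lead by 180° − 83.69° = 96.3°.

φ = 96.3°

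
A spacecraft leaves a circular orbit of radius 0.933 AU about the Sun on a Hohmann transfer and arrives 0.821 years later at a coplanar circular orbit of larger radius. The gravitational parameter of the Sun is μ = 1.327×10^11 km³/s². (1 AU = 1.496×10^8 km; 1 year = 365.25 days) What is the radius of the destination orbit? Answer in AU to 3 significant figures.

In km: r₁ = 0.933 × 1.496×10^8 = 1.395768×10^8 km.
Transfer time t = 0.821 years × 365.25 × 86400 s = 2.59087896×10^7 s, and t = π√(a_t³/μ).
So a_t = (μ t²/π²)^(1/3) = (1.327×10^11 × (2.59087896×10^7)² / π²)^(1/3) = 2.0820×10^8 km.
Since a_t = (r₁ + r₂)/2, r₂ = 2a_t − r₁ = 2×2.0820×10^8 − 1.395768×10^8 = 2.768232×10^8 km.
In AU: r₂ = 2.768232×10^8 / 1.496×10^8 = 1.85 AU.

r₂ = 1.85 AU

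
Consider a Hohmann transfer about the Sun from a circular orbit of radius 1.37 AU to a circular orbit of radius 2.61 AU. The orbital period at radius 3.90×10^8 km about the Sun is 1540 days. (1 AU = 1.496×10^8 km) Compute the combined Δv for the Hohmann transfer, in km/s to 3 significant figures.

Δv = 6.82 km/s

From Kepler's third law T² = 4π²r³/μ at r = 3.90×10^8 km, T = 1540 days = 1540 × 86400 s = 1.33056×10^8 s: μ = 4π²r³/T² = 1.32277×10^11 km³/s².
In km: r₁ = 1.37 × 1.496×10^8 = 2.04952×10^8 km; r₂ = 2.61 × 1.496×10^8 = 3.90456×10^8 km.
Semi-major axis of the transfer orbit: a_t = (2.04952×10^8 + 3.90456×10^8)/2 = 2.97704×10^8 km.
Circular speed at r₁: v₁ = √(μ/r₁) = √(1.32277×10^11/2.04952×10^8) = 25.40 km/s.
On the transfer ellipse at r₁, vis-viva equation gives v_p = √[μ(2/r₁ − 1/a_t)] = 29.09 km/s.
First burn Δv₁ = |v_p − v₁| = 3.690 km/s.
At r₂, v₂ = √(μ/r₂) = 18.406 km/s.
Transfer-orbit speed at r₂: v_a = √[μ(2/r₂ − 1/a_t)] = 15.272 km/s.
Second burn Δv₂ = |v₂ − v_a| = 3.134 km/s.
Δv = Δv₁ + Δv₂ = 3.690 + 3.134 = 6.824 km/s.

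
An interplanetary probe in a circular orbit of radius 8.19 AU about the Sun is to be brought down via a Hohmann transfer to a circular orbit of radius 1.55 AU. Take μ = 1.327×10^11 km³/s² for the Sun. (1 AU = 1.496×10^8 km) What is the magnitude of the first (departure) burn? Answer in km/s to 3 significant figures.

Δv₁ = 4.54 km/s

In km: r₁ = 8.19 × 1.496×10^8 = 1.225224×10^9 km; r₂ = 1.55 × 1.496×10^8 = 2.3188×10^8 km.
Semi-major axis of the transfer orbit: a_t = (1.225224×10^9 + 2.3188×10^8)/2 = 7.28552×10^8 km.
Circular speed at r = 1.225224×10^9 km: v_c = √(μ/r) = 10.407 km/s.
Vis-viva on the transfer ellipse at r = 1.225224×10^9 km gives v_t = √[μ(2/r − 1/a_t)] = 5.8712 km/s.
Δv₁ = |v_t − v_c| = |5.8712 − 10.407| = 4.536 km/s.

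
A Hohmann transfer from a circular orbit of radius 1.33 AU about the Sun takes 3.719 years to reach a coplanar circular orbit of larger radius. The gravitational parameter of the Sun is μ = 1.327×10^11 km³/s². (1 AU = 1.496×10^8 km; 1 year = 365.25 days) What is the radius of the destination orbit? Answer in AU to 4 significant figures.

In km: r₁ = 1.33 × 1.496×10^8 = 1.98968×10^8 km.
Transfer time t = 3.719 years × 365.25 × 86400 s = 1.173627144×10^8 s, and t = π√(a_t³/μ).
So a_t = (μ t²/π²)^(1/3) = (1.327×10^11 × (1.173627144×10^8)² / π²)^(1/3) = 5.7000×10^8 km.
Since a_t = (r₁ + r₂)/2, r₂ = 2a_t − r₁ = 2×5.7000×10^8 − 1.98968×10^8 = 9.41032×10^8 km.
In AU: r₂ = 9.41032×10^8 / 1.496×10^8 = 6.290 AU.

r₂ = 6.290 AU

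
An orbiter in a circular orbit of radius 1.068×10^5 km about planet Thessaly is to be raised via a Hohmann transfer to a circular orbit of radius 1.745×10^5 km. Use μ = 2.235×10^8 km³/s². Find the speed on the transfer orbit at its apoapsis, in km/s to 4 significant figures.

v = 31.19 km/s

The Hohmann ellipse has a_t = (r₁ + r₂)/2 = 1.4065×10^5 km.
The apoapsis of the transfer ellipse is at r = 1.745×10^5 km.
From the vis-viva equation, v = √[μ(2/r − 1/a_t)] = 31.19 km/s.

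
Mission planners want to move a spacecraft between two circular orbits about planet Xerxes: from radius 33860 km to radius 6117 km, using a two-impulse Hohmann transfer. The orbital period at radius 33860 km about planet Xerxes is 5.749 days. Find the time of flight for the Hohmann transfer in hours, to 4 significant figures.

From Kepler's third law T² = 4π²r³/μ at r = 33860 km, T = 5.749 days = 5.749 × 86400 s = 4.967136×10^5 s: μ = 4π²r³/T² = 6211.67 km³/s².
The Hohmann ellipse has a_t = (r₁ + r₂)/2 = 19988.5 km.
Half the transfer-orbit period gives t = π√(a_t³/μ) = 1.1265×10^5 s.
Converting: 1.1265×10^5 s ÷ 3600 s/hour = 31.29 hours.

t = 31.29 hours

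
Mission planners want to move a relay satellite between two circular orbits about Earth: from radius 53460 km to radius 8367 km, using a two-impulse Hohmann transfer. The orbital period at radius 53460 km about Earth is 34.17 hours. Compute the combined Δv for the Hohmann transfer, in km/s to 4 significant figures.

Δv = 3.485 km/s

From Kepler's third law T² = 4π²r³/μ at r = 53460 km, T = 34.17 hours = 34.17 × 3600 s = 1.23012×10^5 s: μ = 4π²r³/T² = 3.98613×10^5 km³/s².
Semi-major axis of the transfer orbit: a_t = (53460 + 8367)/2 = 30913.5 km.
At r₁ the circular-orbit speed is v₁ = √(μ/r₁) = 2.731 km/s.
On the transfer ellipse at r₁, vis-viva gives v_a = √[μ(2/r₁ − 1/a_t)] = 1.421 km/s.
First burn Δv₁ = |v_a − v₁| = 1.310 km/s.
Circular speed at r₂: v₂ = √(μ/r₂) = 6.902 km/s.
Transfer-orbit speed at r₂: v_p = √[μ(2/r₂ − 1/a_t)] = 9.077 km/s.
Second burn Δv₂ = |v₂ − v_p| = 2.175 km/s.
Total Δv = Δv₁ + Δv₂ = 3.485 km/s.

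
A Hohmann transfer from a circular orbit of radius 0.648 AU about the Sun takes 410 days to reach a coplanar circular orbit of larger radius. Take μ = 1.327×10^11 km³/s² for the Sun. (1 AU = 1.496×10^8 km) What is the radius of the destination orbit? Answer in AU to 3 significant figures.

r₂ = 2.78 AU

In km: r₁ = 0.648 × 1.496×10^8 = 9.69408×10^7 km.
Transfer time t = 410 days = 3.5424×10^7 s, and t = π√(a_t³/μ).
So a_t = (μ t²/π²)^(1/3) = (1.327×10^11 × (3.5424×10^7)² / π²)^(1/3) = 2.5648×10^8 km.
Since a_t = (r₁ + r₂)/2, r₂ = 2a_t − r₁ = 2×2.5648×10^8 − 9.69408×10^7 = 4.160192×10^8 km.
In AU: r₂ = 4.160192×10^8 / 1.496×10^8 = 2.78 AU.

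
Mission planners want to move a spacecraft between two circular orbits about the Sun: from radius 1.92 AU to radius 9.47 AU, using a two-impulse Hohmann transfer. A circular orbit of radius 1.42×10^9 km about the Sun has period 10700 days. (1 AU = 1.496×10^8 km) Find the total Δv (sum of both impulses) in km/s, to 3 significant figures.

From Kepler's third law T² = 4π²r³/μ at r = 1.42×10^9 km, T = 10700 days = 10700 × 86400 s = 9.2448×10^8 s: μ = 4π²r³/T² = 1.32260×10^11 km³/s².
In km: r₁ = 1.92 × 1.496×10^8 = 2.87232×10^8 km; r₂ = 9.47 × 1.496×10^8 = 1.416712×10^9 km.
Transfer-ellipse semi-major axis a_t = (r₁ + r₂)/2 = (2.87232×10^8 + 1.416712×10^9)/2 = 8.51972×10^8 km.
At r₁ the circular-orbit speed is v₁ = √(μ/r₁) = 21.458455 km/s.
Transfer-orbit speed at r₁ (vis-viva): v_p = √[μ(2/r₁ − 1/a_t)] = 27.671110 km/s.
First burn Δv₁ = |v_p − v₁| = 6.2127 km/s.
At r₂, v₂ = √(μ/r₂) = 9.662 km/s.
Transfer-orbit speed at r₂: v_a = √[μ(2/r₂ − 1/a_t)] = 5.610 km/s.
Second burn Δv₂ = |v₂ − v_a| = 4.0520 km/s.
Total Δv = Δv₁ + Δv₂ = 10.26 km/s.

Δv = 10.3 km/s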